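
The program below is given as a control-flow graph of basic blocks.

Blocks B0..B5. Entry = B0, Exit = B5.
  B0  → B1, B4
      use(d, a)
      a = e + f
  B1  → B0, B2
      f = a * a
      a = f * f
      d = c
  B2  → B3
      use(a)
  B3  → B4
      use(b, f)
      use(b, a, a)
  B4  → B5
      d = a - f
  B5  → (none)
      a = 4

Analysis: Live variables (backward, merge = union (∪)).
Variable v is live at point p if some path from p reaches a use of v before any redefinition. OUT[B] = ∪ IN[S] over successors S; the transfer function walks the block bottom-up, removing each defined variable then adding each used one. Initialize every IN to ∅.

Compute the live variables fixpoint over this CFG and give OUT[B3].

Converged values:
  B0: | IN={a, b, c, d, e, f} | OUT={a, b, c, e, f}
  B1: | IN={a, b, c, e} | OUT={a, b, c, d, e, f}
  B2: | IN={a, b, f} | OUT={a, b, f}
  B3: | IN={a, b, f} | OUT={a, f}
  B4: | IN={a, f} | OUT={}
  B5: | IN={} | OUT={}

Merge at B3: OUT[B3] = IN[B4] = {a, f}

Answer: {a, f}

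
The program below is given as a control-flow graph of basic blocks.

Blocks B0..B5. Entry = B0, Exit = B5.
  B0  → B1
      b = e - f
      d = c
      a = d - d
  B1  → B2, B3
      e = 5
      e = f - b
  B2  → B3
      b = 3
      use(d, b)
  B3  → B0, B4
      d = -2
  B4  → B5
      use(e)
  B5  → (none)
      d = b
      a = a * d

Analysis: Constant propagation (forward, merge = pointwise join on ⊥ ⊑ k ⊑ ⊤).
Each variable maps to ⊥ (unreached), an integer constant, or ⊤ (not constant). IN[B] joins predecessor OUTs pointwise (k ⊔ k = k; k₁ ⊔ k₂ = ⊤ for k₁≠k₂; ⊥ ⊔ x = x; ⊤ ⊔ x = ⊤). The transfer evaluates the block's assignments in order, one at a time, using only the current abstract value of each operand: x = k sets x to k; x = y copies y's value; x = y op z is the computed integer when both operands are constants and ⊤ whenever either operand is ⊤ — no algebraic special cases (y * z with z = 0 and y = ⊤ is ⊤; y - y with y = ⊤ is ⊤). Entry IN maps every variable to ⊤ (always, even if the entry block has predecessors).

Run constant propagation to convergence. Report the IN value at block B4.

Converged values:
  B0:   IN=(all ⊤)   OUT=(all ⊤)
  B1:   IN=(all ⊤)   OUT=(all ⊤)
  B2:   IN=(all ⊤)   OUT={b:3; rest ⊤}
  B3:   IN=(all ⊤)   OUT={d:-2; rest ⊤}
  B4:   IN={d:-2; rest ⊤}   OUT={d:-2; rest ⊤}
  B5:   IN={d:-2; rest ⊤}   OUT=(all ⊤)

Merge at B4: IN[B4] = OUT[B3] = {a: ⊤, b: ⊤, c: ⊤, d: -2, e: ⊤, f: ⊤}

Answer: {a: ⊤, b: ⊤, c: ⊤, d: -2, e: ⊤, f: ⊤}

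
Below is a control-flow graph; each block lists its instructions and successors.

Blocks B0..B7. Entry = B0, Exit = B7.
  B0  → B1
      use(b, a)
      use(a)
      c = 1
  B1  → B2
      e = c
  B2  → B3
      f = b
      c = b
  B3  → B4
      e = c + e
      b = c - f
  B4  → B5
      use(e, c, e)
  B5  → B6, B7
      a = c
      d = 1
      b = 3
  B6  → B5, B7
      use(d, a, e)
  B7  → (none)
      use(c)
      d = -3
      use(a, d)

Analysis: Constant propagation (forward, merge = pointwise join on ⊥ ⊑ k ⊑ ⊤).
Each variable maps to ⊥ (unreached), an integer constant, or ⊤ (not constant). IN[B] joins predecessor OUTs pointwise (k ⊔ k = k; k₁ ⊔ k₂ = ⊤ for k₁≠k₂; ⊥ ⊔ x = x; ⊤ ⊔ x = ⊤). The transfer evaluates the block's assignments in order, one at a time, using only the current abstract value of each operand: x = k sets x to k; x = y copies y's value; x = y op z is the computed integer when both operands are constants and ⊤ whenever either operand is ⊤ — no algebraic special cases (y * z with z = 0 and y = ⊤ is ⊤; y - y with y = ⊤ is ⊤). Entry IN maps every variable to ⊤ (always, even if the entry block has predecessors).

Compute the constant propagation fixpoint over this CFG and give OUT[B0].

Converged values:
  B0:  IN=(all ⊤)  OUT={c:1; rest ⊤}
  B1:  IN={c:1; rest ⊤}  OUT={c:1, e:1; rest ⊤}
  B2:  IN={c:1, e:1; rest ⊤}  OUT={e:1; rest ⊤}
  B3:  IN={e:1; rest ⊤}  OUT=(all ⊤)
  B4:  IN=(all ⊤)  OUT=(all ⊤)
  B5:  IN=(all ⊤)  OUT={b:3, d:1; rest ⊤}
  B6:  IN={b:3, d:1; rest ⊤}  OUT={b:3, d:1; rest ⊤}
  B7:  IN={b:3, d:1; rest ⊤}  OUT={b:3, d:-3; rest ⊤}

B0 is the boundary node: IN[B0] = {a: ⊤, b: ⊤, c: ⊤, d: ⊤, e: ⊤, f: ⊤}
Applying B0's transfer function to that IN value gives OUT[B0] (row B0 above).

Answer: {a: ⊤, b: ⊤, c: 1, d: ⊤, e: ⊤, f: ⊤}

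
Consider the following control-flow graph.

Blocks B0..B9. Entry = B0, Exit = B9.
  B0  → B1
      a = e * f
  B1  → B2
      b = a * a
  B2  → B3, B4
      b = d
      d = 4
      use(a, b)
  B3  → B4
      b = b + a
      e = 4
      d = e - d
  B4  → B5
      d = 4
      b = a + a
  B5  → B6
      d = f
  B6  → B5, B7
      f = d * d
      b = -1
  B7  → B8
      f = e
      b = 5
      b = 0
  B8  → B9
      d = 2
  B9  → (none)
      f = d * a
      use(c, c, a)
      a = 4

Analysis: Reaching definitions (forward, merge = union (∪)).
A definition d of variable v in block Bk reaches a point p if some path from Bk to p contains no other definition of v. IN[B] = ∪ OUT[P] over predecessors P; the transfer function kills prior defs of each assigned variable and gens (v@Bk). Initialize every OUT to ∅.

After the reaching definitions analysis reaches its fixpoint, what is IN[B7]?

Converged values:
  B0:   IN={}   OUT={a@B0}
  B1:   IN={a@B0}   OUT={a@B0, b@B1}
  B2:   IN={a@B0, b@B1}   OUT={a@B0, b@B2, d@B2}
  B3:   IN={a@B0, b@B2, d@B2}   OUT={a@B0, b@B3, d@B3, e@B3}
  B4:   IN={a@B0, b@B2, b@B3, d@B2, d@B3, e@B3}   OUT={a@B0, b@B4, d@B4, e@B3}
  B5:   IN={a@B0, b@B4, b@B6, d@B4, d@B5, e@B3, f@B6}   OUT={a@B0, b@B4, b@B6, d@B5, e@B3, f@B6}
  B6:   IN={a@B0, b@B4, b@B6, d@B5, e@B3, f@B6}   OUT={a@B0, b@B6, d@B5, e@B3, f@B6}
  B7:   IN={a@B0, b@B6, d@B5, e@B3, f@B6}   OUT={a@B0, b@B7, d@B5, e@B3, f@B7}
  B8:   IN={a@B0, b@B7, d@B5, e@B3, f@B7}   OUT={a@B0, b@B7, d@B8, e@B3, f@B7}
  B9:   IN={a@B0, b@B7, d@B8, e@B3, f@B7}   OUT={a@B9, b@B7, d@B8, e@B3, f@B9}

Merge at B7: IN[B7] = OUT[B6] = {a@B0, b@B6, d@B5, e@B3, f@B6}

Answer: {a@B0, b@B6, d@B5, e@B3, f@B6}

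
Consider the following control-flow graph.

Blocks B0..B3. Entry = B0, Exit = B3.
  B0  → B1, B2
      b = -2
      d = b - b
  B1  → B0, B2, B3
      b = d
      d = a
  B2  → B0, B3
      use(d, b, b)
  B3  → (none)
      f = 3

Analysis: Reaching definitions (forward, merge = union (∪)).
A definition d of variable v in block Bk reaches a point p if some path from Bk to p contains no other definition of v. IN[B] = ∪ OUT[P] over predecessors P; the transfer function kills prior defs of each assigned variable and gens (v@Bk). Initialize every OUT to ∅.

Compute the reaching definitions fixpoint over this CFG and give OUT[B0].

Fixpoint table:
  B0: | IN={b@B0, b@B1, d@B0, d@B1} | OUT={b@B0, d@B0}
  B1: | IN={b@B0, d@B0} | OUT={b@B1, d@B1}
  B2: | IN={b@B0, b@B1, d@B0, d@B1} | OUT={b@B0, b@B1, d@B0, d@B1}
  B3: | IN={b@B0, b@B1, d@B0, d@B1} | OUT={b@B0, b@B1, d@B0, d@B1, f@B3}

Merge at B0 (entry node, so the boundary value {} is joined with the incoming edge(s)): IN[B0] = {} ⊔ OUT[B1] ⊔ OUT[B2] = {b@B0, b@B1, d@B0, d@B1}
Applying B0's transfer function to that IN value gives OUT[B0] (row B0 above).

Answer: {b@B0, d@B0}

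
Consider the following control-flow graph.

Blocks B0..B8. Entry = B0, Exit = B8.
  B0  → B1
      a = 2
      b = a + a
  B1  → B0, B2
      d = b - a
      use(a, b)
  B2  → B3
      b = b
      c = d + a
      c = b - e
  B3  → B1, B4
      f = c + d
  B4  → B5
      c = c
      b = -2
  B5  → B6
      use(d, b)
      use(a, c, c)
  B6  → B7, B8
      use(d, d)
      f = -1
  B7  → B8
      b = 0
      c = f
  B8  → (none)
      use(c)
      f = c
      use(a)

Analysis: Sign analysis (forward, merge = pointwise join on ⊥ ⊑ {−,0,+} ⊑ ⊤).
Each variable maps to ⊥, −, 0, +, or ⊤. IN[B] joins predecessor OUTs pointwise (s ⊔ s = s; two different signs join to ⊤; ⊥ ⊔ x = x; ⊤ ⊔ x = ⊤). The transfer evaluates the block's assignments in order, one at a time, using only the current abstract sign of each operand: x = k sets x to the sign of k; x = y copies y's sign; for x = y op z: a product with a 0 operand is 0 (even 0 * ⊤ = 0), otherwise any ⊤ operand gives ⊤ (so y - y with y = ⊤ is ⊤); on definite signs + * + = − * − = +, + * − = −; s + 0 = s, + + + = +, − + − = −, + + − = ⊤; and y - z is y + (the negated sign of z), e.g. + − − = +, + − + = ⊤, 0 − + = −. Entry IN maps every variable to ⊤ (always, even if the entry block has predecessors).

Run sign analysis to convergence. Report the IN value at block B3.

Answer: {a: +, b: +, c: ⊤, d: ⊤, e: ⊤, f: ⊤}

Derivation:
Fixpoint table:
  B0:  IN=(all ⊤)  OUT={a:+, b:+; rest ⊤}
  B1:  IN={a:+, b:+; rest ⊤}  OUT={a:+, b:+; rest ⊤}
  B2:  IN={a:+, b:+; rest ⊤}  OUT={a:+, b:+; rest ⊤}
  B3:  IN={a:+, b:+; rest ⊤}  OUT={a:+, b:+; rest ⊤}
  B4:  IN={a:+, b:+; rest ⊤}  OUT={a:+, b:-; rest ⊤}
  B5:  IN={a:+, b:-; rest ⊤}  OUT={a:+, b:-; rest ⊤}
  B6:  IN={a:+, b:-; rest ⊤}  OUT={a:+, b:-, f:-; rest ⊤}
  B7:  IN={a:+, b:-, f:-; rest ⊤}  OUT={a:+, b:0, c:-, f:-; rest ⊤}
  B8:  IN={a:+, f:-; rest ⊤}  OUT={a:+; rest ⊤}

Merge at B3: IN[B3] = OUT[B2] = {a: +, b: +, c: ⊤, d: ⊤, e: ⊤, f: ⊤}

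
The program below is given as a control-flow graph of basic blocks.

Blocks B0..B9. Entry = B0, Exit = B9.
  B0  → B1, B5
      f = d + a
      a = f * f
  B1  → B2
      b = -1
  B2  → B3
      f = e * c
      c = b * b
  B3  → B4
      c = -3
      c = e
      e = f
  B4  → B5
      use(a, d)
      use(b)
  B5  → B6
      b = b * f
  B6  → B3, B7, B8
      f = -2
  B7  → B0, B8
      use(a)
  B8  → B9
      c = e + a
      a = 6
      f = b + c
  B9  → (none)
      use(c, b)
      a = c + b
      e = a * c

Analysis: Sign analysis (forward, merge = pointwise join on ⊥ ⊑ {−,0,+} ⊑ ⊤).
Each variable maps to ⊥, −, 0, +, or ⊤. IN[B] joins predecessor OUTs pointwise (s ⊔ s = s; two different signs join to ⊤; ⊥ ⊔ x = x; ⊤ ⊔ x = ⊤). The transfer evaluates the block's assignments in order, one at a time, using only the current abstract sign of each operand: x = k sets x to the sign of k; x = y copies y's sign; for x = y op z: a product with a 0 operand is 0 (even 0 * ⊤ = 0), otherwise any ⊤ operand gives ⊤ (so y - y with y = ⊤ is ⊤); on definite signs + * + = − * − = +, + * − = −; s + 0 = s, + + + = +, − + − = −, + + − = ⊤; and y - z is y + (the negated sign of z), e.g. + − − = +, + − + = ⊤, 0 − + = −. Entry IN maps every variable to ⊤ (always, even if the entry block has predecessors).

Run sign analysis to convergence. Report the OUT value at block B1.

Per-block solution:
  B0:  IN=(all ⊤)  OUT=(all ⊤)
  B1:  IN=(all ⊤)  OUT={b:-; rest ⊤}
  B2:  IN={b:-; rest ⊤}  OUT={b:-, c:+; rest ⊤}
  B3:  IN=(all ⊤)  OUT=(all ⊤)
  B4:  IN=(all ⊤)  OUT=(all ⊤)
  B5:  IN=(all ⊤)  OUT=(all ⊤)
  B6:  IN=(all ⊤)  OUT={f:-; rest ⊤}
  B7:  IN={f:-; rest ⊤}  OUT={f:-; rest ⊤}
  B8:  IN={f:-; rest ⊤}  OUT={a:+; rest ⊤}
  B9:  IN={a:+; rest ⊤}  OUT=(all ⊤)

Merge at B1: IN[B1] = OUT[B0] = {a: ⊤, b: ⊤, c: ⊤, d: ⊤, e: ⊤, f: ⊤}
Applying B1's transfer function to that IN value gives OUT[B1] (row B1 above).

Answer: {a: ⊤, b: -, c: ⊤, d: ⊤, e: ⊤, f: ⊤}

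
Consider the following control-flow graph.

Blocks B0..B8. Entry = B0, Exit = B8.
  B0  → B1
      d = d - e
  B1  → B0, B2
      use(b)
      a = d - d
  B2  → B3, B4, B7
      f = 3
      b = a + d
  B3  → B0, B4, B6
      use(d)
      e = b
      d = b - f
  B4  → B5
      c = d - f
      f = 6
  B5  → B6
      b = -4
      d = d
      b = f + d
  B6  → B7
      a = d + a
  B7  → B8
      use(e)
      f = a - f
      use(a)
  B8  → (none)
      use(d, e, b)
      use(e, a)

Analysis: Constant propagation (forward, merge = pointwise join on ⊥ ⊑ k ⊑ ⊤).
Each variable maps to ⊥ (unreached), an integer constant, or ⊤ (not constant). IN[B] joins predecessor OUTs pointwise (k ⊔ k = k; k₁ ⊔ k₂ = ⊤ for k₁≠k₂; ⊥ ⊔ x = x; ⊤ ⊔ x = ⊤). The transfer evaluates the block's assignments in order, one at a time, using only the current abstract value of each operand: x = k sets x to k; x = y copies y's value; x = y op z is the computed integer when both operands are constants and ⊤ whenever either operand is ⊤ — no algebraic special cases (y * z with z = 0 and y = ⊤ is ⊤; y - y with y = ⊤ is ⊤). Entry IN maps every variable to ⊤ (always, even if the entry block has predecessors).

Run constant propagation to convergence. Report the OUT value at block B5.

Fixpoint table:
  B0:  IN=(all ⊤)  OUT=(all ⊤)
  B1:  IN=(all ⊤)  OUT=(all ⊤)
  B2:  IN=(all ⊤)  OUT={f:3; rest ⊤}
  B3:  IN={f:3; rest ⊤}  OUT={f:3; rest ⊤}
  B4:  IN={f:3; rest ⊤}  OUT={f:6; rest ⊤}
  B5:  IN={f:6; rest ⊤}  OUT={f:6; rest ⊤}
  B6:  IN=(all ⊤)  OUT=(all ⊤)
  B7:  IN=(all ⊤)  OUT=(all ⊤)
  B8:  IN=(all ⊤)  OUT=(all ⊤)

Merge at B5: IN[B5] = OUT[B4] = {a: ⊤, b: ⊤, c: ⊤, d: ⊤, e: ⊤, f: 6}
Applying B5's transfer function to that IN value gives OUT[B5] (row B5 above).

Answer: {a: ⊤, b: ⊤, c: ⊤, d: ⊤, e: ⊤, f: 6}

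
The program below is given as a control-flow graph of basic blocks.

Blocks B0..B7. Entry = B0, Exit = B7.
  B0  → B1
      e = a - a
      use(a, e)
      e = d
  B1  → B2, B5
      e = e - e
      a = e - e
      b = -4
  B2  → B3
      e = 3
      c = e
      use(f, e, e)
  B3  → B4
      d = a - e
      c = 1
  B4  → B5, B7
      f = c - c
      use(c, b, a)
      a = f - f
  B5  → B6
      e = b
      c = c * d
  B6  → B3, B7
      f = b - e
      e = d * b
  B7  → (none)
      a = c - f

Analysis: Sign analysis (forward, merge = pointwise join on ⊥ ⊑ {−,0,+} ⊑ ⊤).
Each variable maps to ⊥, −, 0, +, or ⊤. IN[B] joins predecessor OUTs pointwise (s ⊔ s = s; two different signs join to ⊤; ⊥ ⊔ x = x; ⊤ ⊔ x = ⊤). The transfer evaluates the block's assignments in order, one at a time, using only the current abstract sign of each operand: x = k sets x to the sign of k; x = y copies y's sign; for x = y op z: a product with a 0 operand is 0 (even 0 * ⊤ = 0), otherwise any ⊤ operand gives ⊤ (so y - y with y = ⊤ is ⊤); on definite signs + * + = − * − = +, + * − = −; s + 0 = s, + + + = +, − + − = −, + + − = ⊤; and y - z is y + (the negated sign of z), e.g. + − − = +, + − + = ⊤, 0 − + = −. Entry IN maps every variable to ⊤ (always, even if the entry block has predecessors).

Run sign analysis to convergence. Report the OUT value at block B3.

Per-block solution:
  B0:   IN=(all ⊤)   OUT=(all ⊤)
  B1:   IN=(all ⊤)   OUT={b:-; rest ⊤}
  B2:   IN={b:-; rest ⊤}   OUT={b:-, c:+, e:+; rest ⊤}
  B3:   IN={b:-; rest ⊤}   OUT={b:-, c:+; rest ⊤}
  B4:   IN={b:-, c:+; rest ⊤}   OUT={b:-, c:+; rest ⊤}
  B5:   IN={b:-; rest ⊤}   OUT={b:-, e:-; rest ⊤}
  B6:   IN={b:-, e:-; rest ⊤}   OUT={b:-; rest ⊤}
  B7:   IN={b:-; rest ⊤}   OUT={b:-; rest ⊤}

Merge at B3: IN[B3] = OUT[B2] ⊔ OUT[B6] = {a: ⊤, b: -, c: ⊤, d: ⊤, e: ⊤, f: ⊤}
Applying B3's transfer function to that IN value gives OUT[B3] (row B3 above).

Answer: {a: ⊤, b: -, c: +, d: ⊤, e: ⊤, f: ⊤}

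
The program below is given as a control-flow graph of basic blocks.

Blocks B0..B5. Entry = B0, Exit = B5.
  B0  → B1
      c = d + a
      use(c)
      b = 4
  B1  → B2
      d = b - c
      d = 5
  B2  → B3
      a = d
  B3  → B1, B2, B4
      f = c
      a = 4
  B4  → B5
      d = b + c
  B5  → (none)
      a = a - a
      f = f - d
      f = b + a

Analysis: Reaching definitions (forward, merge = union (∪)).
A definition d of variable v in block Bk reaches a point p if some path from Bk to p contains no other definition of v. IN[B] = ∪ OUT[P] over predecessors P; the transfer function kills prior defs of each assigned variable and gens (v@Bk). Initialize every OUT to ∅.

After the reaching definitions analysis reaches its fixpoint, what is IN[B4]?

Answer: {a@B3, b@B0, c@B0, d@B1, f@B3}

Trace:
Converged values:
  B0:   IN={}   OUT={b@B0, c@B0}
  B1:   IN={a@B3, b@B0, c@B0, d@B1, f@B3}   OUT={a@B3, b@B0, c@B0, d@B1, f@B3}
  B2:   IN={a@B3, b@B0, c@B0, d@B1, f@B3}   OUT={a@B2, b@B0, c@B0, d@B1, f@B3}
  B3:   IN={a@B2, b@B0, c@B0, d@B1, f@B3}   OUT={a@B3, b@B0, c@B0, d@B1, f@B3}
  B4:   IN={a@B3, b@B0, c@B0, d@B1, f@B3}   OUT={a@B3, b@B0, c@B0, d@B4, f@B3}
  B5:   IN={a@B3, b@B0, c@B0, d@B4, f@B3}   OUT={a@B5, b@B0, c@B0, d@B4, f@B5}

Merge at B4: IN[B4] = OUT[B3] = {a@B3, b@B0, c@B0, d@B1, f@B3}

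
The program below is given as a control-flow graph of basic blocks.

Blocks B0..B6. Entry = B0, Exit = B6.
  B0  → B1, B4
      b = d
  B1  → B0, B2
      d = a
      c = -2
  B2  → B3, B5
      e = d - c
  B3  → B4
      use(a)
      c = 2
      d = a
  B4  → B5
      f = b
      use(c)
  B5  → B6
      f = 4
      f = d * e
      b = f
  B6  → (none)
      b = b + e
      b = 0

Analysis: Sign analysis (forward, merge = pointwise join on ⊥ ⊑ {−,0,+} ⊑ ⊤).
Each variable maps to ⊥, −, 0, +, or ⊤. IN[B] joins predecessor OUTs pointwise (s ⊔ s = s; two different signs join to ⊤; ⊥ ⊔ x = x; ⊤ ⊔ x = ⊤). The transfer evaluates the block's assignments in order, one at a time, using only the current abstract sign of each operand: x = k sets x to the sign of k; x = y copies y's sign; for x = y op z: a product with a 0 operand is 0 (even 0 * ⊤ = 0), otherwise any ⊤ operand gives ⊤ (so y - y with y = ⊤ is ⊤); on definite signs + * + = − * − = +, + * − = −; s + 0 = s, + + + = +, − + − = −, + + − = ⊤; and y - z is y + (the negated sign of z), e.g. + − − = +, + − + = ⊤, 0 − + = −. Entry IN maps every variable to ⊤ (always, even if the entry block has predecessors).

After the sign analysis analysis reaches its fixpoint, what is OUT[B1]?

Answer: {a: ⊤, b: ⊤, c: -, d: ⊤, e: ⊤, f: ⊤}

Trace:
Converged values:
  B0:  IN=(all ⊤)  OUT=(all ⊤)
  B1:  IN=(all ⊤)  OUT={c:-; rest ⊤}
  B2:  IN={c:-; rest ⊤}  OUT={c:-; rest ⊤}
  B3:  IN={c:-; rest ⊤}  OUT={c:+; rest ⊤}
  B4:  IN=(all ⊤)  OUT=(all ⊤)
  B5:  IN=(all ⊤)  OUT=(all ⊤)
  B6:  IN=(all ⊤)  OUT={b:0; rest ⊤}

Merge at B1: IN[B1] = OUT[B0] = {a: ⊤, b: ⊤, c: ⊤, d: ⊤, e: ⊤, f: ⊤}
Applying B1's transfer function to that IN value gives OUT[B1] (row B1 above).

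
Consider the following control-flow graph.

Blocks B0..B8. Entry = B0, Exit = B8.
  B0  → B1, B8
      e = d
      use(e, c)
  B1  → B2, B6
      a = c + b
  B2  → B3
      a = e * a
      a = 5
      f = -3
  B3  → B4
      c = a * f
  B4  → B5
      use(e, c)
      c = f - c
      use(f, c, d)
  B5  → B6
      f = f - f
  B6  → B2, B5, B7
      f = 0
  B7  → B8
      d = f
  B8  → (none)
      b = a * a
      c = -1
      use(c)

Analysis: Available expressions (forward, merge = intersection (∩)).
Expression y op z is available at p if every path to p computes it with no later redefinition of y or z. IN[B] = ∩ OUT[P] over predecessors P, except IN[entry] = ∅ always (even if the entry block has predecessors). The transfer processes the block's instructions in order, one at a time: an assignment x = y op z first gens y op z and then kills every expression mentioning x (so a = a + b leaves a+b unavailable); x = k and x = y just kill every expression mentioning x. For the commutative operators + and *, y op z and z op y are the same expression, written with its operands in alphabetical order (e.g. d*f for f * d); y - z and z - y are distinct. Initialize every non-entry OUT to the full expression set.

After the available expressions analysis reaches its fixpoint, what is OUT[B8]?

Answer: {a*a}

Derivation:
Per-block solution:
  B0:   IN={}   OUT={}
  B1:   IN={}   OUT={b+c}
  B2:   IN={}   OUT={}
  B3:   IN={}   OUT={a*f}
  B4:   IN={a*f}   OUT={a*f}
  B5:   IN={}   OUT={}
  B6:   IN={}   OUT={}
  B7:   IN={}   OUT={}
  B8:   IN={}   OUT={a*a}

Merge at B8: IN[B8] = OUT[B0] ∩ OUT[B7] = {}
Applying B8's transfer function to that IN value gives OUT[B8] (row B8 above).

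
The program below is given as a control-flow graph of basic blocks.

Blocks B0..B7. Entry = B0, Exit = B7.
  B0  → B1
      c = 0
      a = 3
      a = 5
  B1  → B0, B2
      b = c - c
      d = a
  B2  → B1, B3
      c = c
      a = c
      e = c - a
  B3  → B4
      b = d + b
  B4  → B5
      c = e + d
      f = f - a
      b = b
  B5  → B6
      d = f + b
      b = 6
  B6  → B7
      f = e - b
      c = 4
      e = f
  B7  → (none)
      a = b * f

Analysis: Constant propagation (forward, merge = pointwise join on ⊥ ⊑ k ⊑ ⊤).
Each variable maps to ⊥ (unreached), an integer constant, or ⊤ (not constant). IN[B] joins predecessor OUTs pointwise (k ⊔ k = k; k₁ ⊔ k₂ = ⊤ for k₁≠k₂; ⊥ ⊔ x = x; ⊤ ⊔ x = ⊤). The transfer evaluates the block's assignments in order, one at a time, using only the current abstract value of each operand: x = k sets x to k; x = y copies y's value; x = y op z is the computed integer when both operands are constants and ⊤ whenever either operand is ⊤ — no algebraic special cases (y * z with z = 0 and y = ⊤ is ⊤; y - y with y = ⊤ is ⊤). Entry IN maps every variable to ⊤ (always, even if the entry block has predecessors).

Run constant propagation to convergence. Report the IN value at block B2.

Fixpoint table:
  B0:  IN=(all ⊤)  OUT={a:5, c:0; rest ⊤}
  B1:  IN={c:0; rest ⊤}  OUT={b:0, c:0; rest ⊤}
  B2:  IN={b:0, c:0; rest ⊤}  OUT={a:0, b:0, c:0, e:0; rest ⊤}
  B3:  IN={a:0, b:0, c:0, e:0; rest ⊤}  OUT={a:0, c:0, e:0; rest ⊤}
  B4:  IN={a:0, c:0, e:0; rest ⊤}  OUT={a:0, e:0; rest ⊤}
  B5:  IN={a:0, e:0; rest ⊤}  OUT={a:0, b:6, e:0; rest ⊤}
  B6:  IN={a:0, b:6, e:0; rest ⊤}  OUT={a:0, b:6, c:4, e:-6, f:-6; rest ⊤}
  B7:  IN={a:0, b:6, c:4, e:-6, f:-6; rest ⊤}  OUT={a:-36, b:6, c:4, e:-6, f:-6; rest ⊤}

Merge at B2: IN[B2] = OUT[B1] = {a: ⊤, b: 0, c: 0, d: ⊤, e: ⊤, f: ⊤}

Answer: {a: ⊤, b: 0, c: 0, d: ⊤, e: ⊤, f: ⊤}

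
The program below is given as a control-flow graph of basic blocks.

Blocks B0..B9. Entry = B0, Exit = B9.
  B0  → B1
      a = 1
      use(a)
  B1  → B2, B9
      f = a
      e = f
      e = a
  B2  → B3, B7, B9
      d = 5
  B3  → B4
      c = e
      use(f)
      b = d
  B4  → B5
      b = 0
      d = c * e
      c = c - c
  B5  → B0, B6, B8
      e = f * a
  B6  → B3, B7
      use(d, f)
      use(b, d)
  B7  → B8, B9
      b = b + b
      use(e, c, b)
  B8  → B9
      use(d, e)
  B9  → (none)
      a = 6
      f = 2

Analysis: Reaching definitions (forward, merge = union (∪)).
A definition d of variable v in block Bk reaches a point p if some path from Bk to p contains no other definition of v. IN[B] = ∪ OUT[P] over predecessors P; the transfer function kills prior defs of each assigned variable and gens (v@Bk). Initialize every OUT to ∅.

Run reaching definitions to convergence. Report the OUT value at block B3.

Answer: {a@B0, b@B3, c@B3, d@B2, d@B4, e@B1, e@B5, f@B1}

Trace:
Per-block solution:
  B0:  IN={a@B0, b@B4, c@B4, d@B4, e@B5, f@B1}  OUT={a@B0, b@B4, c@B4, d@B4, e@B5, f@B1}
  B1:  IN={a@B0, b@B4, c@B4, d@B4, e@B5, f@B1}  OUT={a@B0, b@B4, c@B4, d@B4, e@B1, f@B1}
  B2:  IN={a@B0, b@B4, c@B4, d@B4, e@B1, f@B1}  OUT={a@B0, b@B4, c@B4, d@B2, e@B1, f@B1}
  B3:  IN={a@B0, b@B4, c@B4, d@B2, d@B4, e@B1, e@B5, f@B1}  OUT={a@B0, b@B3, c@B3, d@B2, d@B4, e@B1, e@B5, f@B1}
  B4:  IN={a@B0, b@B3, c@B3, d@B2, d@B4, e@B1, e@B5, f@B1}  OUT={a@B0, b@B4, c@B4, d@B4, e@B1, e@B5, f@B1}
  B5:  IN={a@B0, b@B4, c@B4, d@B4, e@B1, e@B5, f@B1}  OUT={a@B0, b@B4, c@B4, d@B4, e@B5, f@B1}
  B6:  IN={a@B0, b@B4, c@B4, d@B4, e@B5, f@B1}  OUT={a@B0, b@B4, c@B4, d@B4, e@B5, f@B1}
  B7:  IN={a@B0, b@B4, c@B4, d@B2, d@B4, e@B1, e@B5, f@B1}  OUT={a@B0, b@B7, c@B4, d@B2, d@B4, e@B1, e@B5, f@B1}
  B8:  IN={a@B0, b@B4, b@B7, c@B4, d@B2, d@B4, e@B1, e@B5, f@B1}  OUT={a@B0, b@B4, b@B7, c@B4, d@B2, d@B4, e@B1, e@B5, f@B1}
  B9:  IN={a@B0, b@B4, b@B7, c@B4, d@B2, d@B4, e@B1, e@B5, f@B1}  OUT={a@B9, b@B4, b@B7, c@B4, d@B2, d@B4, e@B1, e@B5, f@B9}

Merge at B3: IN[B3] = OUT[B2] ⊔ OUT[B6] = {a@B0, b@B4, c@B4, d@B2, d@B4, e@B1, e@B5, f@B1}
Applying B3's transfer function to that IN value gives OUT[B3] (row B3 above).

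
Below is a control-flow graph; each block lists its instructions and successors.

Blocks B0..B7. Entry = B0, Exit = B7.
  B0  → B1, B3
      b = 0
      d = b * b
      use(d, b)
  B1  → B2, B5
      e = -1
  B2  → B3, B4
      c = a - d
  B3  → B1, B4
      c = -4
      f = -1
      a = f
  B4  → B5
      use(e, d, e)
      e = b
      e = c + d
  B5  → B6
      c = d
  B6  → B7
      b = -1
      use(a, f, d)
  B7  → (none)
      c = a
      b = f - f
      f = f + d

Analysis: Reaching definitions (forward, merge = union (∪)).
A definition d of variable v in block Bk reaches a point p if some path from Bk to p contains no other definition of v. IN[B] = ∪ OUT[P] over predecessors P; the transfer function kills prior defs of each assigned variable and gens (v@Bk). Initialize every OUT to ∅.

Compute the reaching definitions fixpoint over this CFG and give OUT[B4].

Answer: {a@B3, b@B0, c@B2, c@B3, d@B0, e@B4, f@B3}

Working:
Converged values:
  B0:  IN={}  OUT={b@B0, d@B0}
  B1:  IN={a@B3, b@B0, c@B3, d@B0, e@B1, f@B3}  OUT={a@B3, b@B0, c@B3, d@B0, e@B1, f@B3}
  B2:  IN={a@B3, b@B0, c@B3, d@B0, e@B1, f@B3}  OUT={a@B3, b@B0, c@B2, d@B0, e@B1, f@B3}
  B3:  IN={a@B3, b@B0, c@B2, d@B0, e@B1, f@B3}  OUT={a@B3, b@B0, c@B3, d@B0, e@B1, f@B3}
  B4:  IN={a@B3, b@B0, c@B2, c@B3, d@B0, e@B1, f@B3}  OUT={a@B3, b@B0, c@B2, c@B3, d@B0, e@B4, f@B3}
  B5:  IN={a@B3, b@B0, c@B2, c@B3, d@B0, e@B1, e@B4, f@B3}  OUT={a@B3, b@B0, c@B5, d@B0, e@B1, e@B4, f@B3}
  B6:  IN={a@B3, b@B0, c@B5, d@B0, e@B1, e@B4, f@B3}  OUT={a@B3, b@B6, c@B5, d@B0, e@B1, e@B4, f@B3}
  B7:  IN={a@B3, b@B6, c@B5, d@B0, e@B1, e@B4, f@B3}  OUT={a@B3, b@B7, c@B7, d@B0, e@B1, e@B4, f@B7}

Merge at B4: IN[B4] = OUT[B2] ⊔ OUT[B3] = {a@B3, b@B0, c@B2, c@B3, d@B0, e@B1, f@B3}
Applying B4's transfer function to that IN value gives OUT[B4] (row B4 above).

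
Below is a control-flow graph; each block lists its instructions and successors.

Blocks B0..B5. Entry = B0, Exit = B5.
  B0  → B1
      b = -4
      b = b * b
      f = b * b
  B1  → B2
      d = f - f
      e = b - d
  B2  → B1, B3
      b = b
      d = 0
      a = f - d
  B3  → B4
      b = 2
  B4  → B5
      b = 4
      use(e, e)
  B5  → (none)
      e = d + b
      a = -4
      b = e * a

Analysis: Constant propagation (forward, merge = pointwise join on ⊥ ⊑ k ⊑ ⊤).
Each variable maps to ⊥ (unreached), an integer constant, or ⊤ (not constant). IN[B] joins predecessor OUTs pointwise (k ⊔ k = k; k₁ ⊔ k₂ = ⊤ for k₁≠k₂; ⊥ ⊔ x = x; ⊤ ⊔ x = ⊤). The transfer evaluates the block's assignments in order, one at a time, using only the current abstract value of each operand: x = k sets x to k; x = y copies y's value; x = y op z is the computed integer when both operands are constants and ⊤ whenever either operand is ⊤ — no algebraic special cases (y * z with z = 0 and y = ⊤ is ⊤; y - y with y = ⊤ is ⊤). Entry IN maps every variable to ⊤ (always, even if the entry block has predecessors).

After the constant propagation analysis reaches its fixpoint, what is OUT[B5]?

Answer: {a: -4, b: -16, c: ⊤, d: 0, e: 4, f: 256}

Derivation:
Fixpoint table:
  B0:  IN=(all ⊤)  OUT={b:16, f:256; rest ⊤}
  B1:  IN={b:16, f:256; rest ⊤}  OUT={b:16, d:0, e:16, f:256; rest ⊤}
  B2:  IN={b:16, d:0, e:16, f:256; rest ⊤}  OUT={a:256, b:16, d:0, e:16, f:256; rest ⊤}
  B3:  IN={a:256, b:16, d:0, e:16, f:256; rest ⊤}  OUT={a:256, b:2, d:0, e:16, f:256; rest ⊤}
  B4:  IN={a:256, b:2, d:0, e:16, f:256; rest ⊤}  OUT={a:256, b:4, d:0, e:16, f:256; rest ⊤}
  B5:  IN={a:256, b:4, d:0, e:16, f:256; rest ⊤}  OUT={a:-4, b:-16, d:0, e:4, f:256; rest ⊤}

Merge at B5: IN[B5] = OUT[B4] = {a: 256, b: 4, c: ⊤, d: 0, e: 16, f: 256}
Applying B5's transfer function to that IN value gives OUT[B5] (row B5 above).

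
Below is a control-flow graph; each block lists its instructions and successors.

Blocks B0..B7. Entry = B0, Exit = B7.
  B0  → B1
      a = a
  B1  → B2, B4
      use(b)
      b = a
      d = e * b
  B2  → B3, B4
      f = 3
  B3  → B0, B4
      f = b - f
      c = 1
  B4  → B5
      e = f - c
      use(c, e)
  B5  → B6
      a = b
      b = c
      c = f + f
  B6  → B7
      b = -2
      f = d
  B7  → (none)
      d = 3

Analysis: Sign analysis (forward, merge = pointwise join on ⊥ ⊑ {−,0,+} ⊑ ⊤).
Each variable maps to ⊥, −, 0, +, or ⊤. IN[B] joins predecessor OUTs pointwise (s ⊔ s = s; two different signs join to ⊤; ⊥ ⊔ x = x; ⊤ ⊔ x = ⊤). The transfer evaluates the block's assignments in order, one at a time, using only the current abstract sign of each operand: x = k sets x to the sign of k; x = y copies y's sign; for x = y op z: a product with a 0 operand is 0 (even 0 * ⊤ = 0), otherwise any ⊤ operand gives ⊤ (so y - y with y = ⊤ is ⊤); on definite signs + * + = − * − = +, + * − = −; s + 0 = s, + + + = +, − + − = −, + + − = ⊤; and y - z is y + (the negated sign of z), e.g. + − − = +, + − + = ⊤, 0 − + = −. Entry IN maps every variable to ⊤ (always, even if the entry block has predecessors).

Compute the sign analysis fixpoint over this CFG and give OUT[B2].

Converged values:
  B0:   IN=(all ⊤)   OUT=(all ⊤)
  B1:   IN=(all ⊤)   OUT=(all ⊤)
  B2:   IN=(all ⊤)   OUT={f:+; rest ⊤}
  B3:   IN={f:+; rest ⊤}   OUT={c:+; rest ⊤}
  B4:   IN=(all ⊤)   OUT=(all ⊤)
  B5:   IN=(all ⊤)   OUT=(all ⊤)
  B6:   IN=(all ⊤)   OUT={b:-; rest ⊤}
  B7:   IN={b:-; rest ⊤}   OUT={b:-, d:+; rest ⊤}

Merge at B2: IN[B2] = OUT[B1] = {a: ⊤, b: ⊤, c: ⊤, d: ⊤, e: ⊤, f: ⊤}
Applying B2's transfer function to that IN value gives OUT[B2] (row B2 above).

Answer: {a: ⊤, b: ⊤, c: ⊤, d: ⊤, e: ⊤, f: +}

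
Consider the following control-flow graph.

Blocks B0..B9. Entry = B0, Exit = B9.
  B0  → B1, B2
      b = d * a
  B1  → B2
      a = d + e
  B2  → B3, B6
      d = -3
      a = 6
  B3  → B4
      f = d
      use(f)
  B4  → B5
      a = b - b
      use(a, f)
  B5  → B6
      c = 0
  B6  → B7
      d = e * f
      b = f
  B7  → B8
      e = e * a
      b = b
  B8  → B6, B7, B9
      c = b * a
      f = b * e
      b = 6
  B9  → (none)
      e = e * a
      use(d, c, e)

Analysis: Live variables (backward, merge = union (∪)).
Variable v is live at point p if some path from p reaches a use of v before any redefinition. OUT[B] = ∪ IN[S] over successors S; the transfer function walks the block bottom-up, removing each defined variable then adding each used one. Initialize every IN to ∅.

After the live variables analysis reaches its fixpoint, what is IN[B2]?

Per-block solution:
  B0: | IN={a, d, e, f} | OUT={b, d, e, f}
  B1: | IN={b, d, e, f} | OUT={b, e, f}
  B2: | IN={b, e, f} | OUT={a, b, d, e, f}
  B3: | IN={b, d, e} | OUT={b, e, f}
  B4: | IN={b, e, f} | OUT={a, e, f}
  B5: | IN={a, e, f} | OUT={a, e, f}
  B6: | IN={a, e, f} | OUT={a, b, d, e}
  B7: | IN={a, b, d, e} | OUT={a, b, d, e}
  B8: | IN={a, b, d, e} | OUT={a, b, c, d, e, f}
  B9: | IN={a, c, d, e} | OUT={}

Merge at B2: OUT[B2] = IN[B3] ⊔ IN[B6] = {a, b, d, e, f}
Applying B2's transfer function to that OUT value gives IN[B2] (row B2 above).

Answer: {b, e, f}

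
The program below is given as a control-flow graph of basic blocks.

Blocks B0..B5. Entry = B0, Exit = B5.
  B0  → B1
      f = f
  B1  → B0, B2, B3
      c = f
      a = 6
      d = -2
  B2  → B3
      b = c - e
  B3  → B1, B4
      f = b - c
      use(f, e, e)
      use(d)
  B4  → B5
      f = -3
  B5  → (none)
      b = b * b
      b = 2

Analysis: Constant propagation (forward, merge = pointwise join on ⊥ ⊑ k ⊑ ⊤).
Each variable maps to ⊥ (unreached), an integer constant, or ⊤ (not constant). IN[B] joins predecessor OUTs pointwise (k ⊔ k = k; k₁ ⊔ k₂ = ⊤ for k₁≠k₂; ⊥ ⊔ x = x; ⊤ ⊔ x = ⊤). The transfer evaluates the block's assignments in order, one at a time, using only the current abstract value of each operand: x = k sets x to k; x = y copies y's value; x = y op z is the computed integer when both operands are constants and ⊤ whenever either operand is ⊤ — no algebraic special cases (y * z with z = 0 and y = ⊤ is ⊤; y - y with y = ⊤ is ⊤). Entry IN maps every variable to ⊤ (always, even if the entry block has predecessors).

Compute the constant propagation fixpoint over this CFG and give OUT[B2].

Per-block solution:
  B0: | IN=(all ⊤) | OUT=(all ⊤)
  B1: | IN=(all ⊤) | OUT={a:6, d:-2; rest ⊤}
  B2: | IN={a:6, d:-2; rest ⊤} | OUT={a:6, d:-2; rest ⊤}
  B3: | IN={a:6, d:-2; rest ⊤} | OUT={a:6, d:-2; rest ⊤}
  B4: | IN={a:6, d:-2; rest ⊤} | OUT={a:6, d:-2, f:-3; rest ⊤}
  B5: | IN={a:6, d:-2, f:-3; rest ⊤} | OUT={a:6, b:2, d:-2, f:-3; rest ⊤}

Merge at B2: IN[B2] = OUT[B1] = {a: 6, b: ⊤, c: ⊤, d: -2, e: ⊤, f: ⊤}
Applying B2's transfer function to that IN value gives OUT[B2] (row B2 above).

Answer: {a: 6, b: ⊤, c: ⊤, d: -2, e: ⊤, f: ⊤}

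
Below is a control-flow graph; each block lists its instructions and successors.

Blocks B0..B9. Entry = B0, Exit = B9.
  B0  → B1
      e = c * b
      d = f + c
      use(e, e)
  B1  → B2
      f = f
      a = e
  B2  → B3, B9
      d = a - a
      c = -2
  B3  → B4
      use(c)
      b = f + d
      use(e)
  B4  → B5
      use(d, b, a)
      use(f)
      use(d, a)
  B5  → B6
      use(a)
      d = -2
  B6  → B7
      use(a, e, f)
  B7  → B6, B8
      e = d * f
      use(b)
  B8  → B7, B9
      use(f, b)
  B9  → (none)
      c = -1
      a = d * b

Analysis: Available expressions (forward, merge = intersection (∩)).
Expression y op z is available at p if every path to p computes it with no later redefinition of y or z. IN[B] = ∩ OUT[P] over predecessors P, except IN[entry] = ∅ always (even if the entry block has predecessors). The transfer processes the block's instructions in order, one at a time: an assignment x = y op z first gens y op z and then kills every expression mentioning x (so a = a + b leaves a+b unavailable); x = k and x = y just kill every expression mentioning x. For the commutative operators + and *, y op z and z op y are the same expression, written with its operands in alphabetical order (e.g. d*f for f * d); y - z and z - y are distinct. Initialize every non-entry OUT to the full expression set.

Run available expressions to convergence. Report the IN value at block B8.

Per-block solution:
  B0: | IN={} | OUT={b*c, c+f}
  B1: | IN={b*c, c+f} | OUT={b*c}
  B2: | IN={b*c} | OUT={a-a}
  B3: | IN={a-a} | OUT={a-a, d+f}
  B4: | IN={a-a, d+f} | OUT={a-a, d+f}
  B5: | IN={a-a, d+f} | OUT={a-a}
  B6: | IN={a-a} | OUT={a-a}
  B7: | IN={a-a} | OUT={a-a, d*f}
  B8: | IN={a-a, d*f} | OUT={a-a, d*f}
  B9: | IN={a-a} | OUT={b*d}

Merge at B8: IN[B8] = OUT[B7] = {a-a, d*f}

Answer: {a-a, d*f}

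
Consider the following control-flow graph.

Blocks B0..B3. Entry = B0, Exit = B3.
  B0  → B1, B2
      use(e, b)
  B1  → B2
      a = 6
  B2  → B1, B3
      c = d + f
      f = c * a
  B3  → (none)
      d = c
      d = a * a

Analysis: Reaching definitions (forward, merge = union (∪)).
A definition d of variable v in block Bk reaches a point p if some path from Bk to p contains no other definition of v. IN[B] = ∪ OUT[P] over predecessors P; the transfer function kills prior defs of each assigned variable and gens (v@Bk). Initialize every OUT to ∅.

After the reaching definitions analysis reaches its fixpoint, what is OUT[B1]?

Answer: {a@B1, c@B2, f@B2}

Derivation:
Converged values:
  B0:  IN={}  OUT={}
  B1:  IN={a@B1, c@B2, f@B2}  OUT={a@B1, c@B2, f@B2}
  B2:  IN={a@B1, c@B2, f@B2}  OUT={a@B1, c@B2, f@B2}
  B3:  IN={a@B1, c@B2, f@B2}  OUT={a@B1, c@B2, d@B3, f@B2}

Merge at B1: IN[B1] = OUT[B0] ⊔ OUT[B2] = {a@B1, c@B2, f@B2}
Applying B1's transfer function to that IN value gives OUT[B1] (row B1 above).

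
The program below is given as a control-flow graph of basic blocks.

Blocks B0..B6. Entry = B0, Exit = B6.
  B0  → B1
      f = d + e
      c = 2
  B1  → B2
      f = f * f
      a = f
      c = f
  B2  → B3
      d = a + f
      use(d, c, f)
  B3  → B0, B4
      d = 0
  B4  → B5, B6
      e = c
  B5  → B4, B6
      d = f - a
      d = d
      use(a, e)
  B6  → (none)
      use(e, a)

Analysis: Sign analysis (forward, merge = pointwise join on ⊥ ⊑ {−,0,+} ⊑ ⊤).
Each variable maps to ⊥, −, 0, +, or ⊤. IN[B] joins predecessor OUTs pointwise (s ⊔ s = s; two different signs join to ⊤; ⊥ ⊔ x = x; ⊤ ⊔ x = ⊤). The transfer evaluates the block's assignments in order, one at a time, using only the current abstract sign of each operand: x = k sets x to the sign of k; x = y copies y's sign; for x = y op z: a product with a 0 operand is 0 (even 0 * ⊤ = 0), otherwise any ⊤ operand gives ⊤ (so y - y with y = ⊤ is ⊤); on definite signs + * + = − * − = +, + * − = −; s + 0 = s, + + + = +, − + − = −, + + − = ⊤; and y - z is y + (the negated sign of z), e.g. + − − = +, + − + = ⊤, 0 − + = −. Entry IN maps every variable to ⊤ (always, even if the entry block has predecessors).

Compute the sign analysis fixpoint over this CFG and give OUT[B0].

Answer: {a: ⊤, b: ⊤, c: +, d: ⊤, e: ⊤, f: ⊤}

Working:
Per-block solution:
  B0:  IN=(all ⊤)  OUT={c:+; rest ⊤}
  B1:  IN={c:+; rest ⊤}  OUT=(all ⊤)
  B2:  IN=(all ⊤)  OUT=(all ⊤)
  B3:  IN=(all ⊤)  OUT={d:0; rest ⊤}
  B4:  IN=(all ⊤)  OUT=(all ⊤)
  B5:  IN=(all ⊤)  OUT=(all ⊤)
  B6:  IN=(all ⊤)  OUT=(all ⊤)

Merge at B0 (entry node, so the boundary value (all ⊤) is joined with the incoming edge(s)): IN[B0] = (all ⊤) ⊔ OUT[B3] = {a: ⊤, b: ⊤, c: ⊤, d: ⊤, e: ⊤, f: ⊤}
Applying B0's transfer function to that IN value gives OUT[B0] (row B0 above).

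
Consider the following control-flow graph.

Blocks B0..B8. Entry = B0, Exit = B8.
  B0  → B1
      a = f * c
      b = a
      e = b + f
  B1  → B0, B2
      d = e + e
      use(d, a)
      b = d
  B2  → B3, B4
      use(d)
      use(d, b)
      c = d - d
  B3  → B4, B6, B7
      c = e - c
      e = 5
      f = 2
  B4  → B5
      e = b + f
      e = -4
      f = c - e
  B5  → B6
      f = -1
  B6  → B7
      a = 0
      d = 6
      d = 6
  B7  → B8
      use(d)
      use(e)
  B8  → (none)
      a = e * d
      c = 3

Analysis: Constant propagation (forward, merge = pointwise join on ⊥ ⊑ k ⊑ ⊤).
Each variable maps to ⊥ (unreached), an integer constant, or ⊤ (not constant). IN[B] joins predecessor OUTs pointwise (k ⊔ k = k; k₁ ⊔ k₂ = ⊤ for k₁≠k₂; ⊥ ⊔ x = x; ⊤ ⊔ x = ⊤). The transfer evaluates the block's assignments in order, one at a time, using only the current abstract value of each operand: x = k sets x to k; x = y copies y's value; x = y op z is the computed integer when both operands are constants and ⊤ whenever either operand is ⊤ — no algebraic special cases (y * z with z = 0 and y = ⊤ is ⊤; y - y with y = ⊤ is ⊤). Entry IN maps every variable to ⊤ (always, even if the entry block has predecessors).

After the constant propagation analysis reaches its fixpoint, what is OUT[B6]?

Fixpoint table:
  B0: | IN=(all ⊤) | OUT=(all ⊤)
  B1: | IN=(all ⊤) | OUT=(all ⊤)
  B2: | IN=(all ⊤) | OUT=(all ⊤)
  B3: | IN=(all ⊤) | OUT={e:5, f:2; rest ⊤}
  B4: | IN=(all ⊤) | OUT={e:-4; rest ⊤}
  B5: | IN={e:-4; rest ⊤} | OUT={e:-4, f:-1; rest ⊤}
  B6: | IN=(all ⊤) | OUT={a:0, d:6; rest ⊤}
  B7: | IN=(all ⊤) | OUT=(all ⊤)
  B8: | IN=(all ⊤) | OUT={c:3; rest ⊤}

Merge at B6: IN[B6] = OUT[B3] ⊔ OUT[B5] = {a: ⊤, b: ⊤, c: ⊤, d: ⊤, e: ⊤, f: ⊤}
Applying B6's transfer function to that IN value gives OUT[B6] (row B6 above).

Answer: {a: 0, b: ⊤, c: ⊤, d: 6, e: ⊤, f: ⊤}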